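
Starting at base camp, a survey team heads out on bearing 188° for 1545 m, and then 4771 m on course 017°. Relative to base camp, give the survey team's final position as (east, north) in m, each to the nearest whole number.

(1180, 3033)

Leg 1 (188°, 1545 m): east 1545 sin 188° = -215.02, north 1545 cos 188° = -1529.96
Leg 2 (017°, 4771 m): east 4771 sin 17° = 1394.91, north 4771 cos 17° = 4562.53
Summing: 1179.88 m east, 3032.57 m north → (1180, 3033).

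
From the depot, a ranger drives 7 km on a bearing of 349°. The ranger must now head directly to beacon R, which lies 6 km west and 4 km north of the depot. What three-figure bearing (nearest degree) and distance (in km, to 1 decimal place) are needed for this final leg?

Leg 1 (349°, 7 km): east 7 sin 349° = -1.34, north 7 cos 349° = 6.87
Current position: (-1.34, 6.87). Target: (-6, 4). Remaining: Δeast = -4.66, Δnorth = -2.87.
Bearing = atan2(-4.66, -2.87) mod 360° = 238.38°; distance = √((-4.66)² + (-2.87)²) = 5.477 km.

238°, 5.5 km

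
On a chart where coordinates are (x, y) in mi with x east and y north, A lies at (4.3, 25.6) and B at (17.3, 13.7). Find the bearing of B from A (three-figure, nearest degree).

Δeast = 17.3 − 4.3 = 13.00; Δnorth = 13.7 − 25.6 = -11.90.
Bearing = atan2(Δeast, Δnorth) mod 360° = 132.47° ≈ 132°.

132°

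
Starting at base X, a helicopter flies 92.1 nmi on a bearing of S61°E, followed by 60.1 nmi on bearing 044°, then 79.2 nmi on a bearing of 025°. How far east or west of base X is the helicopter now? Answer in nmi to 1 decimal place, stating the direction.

155.8 nmi east

Leg 1 (S61°E, 92.1 nmi): east 92.1 sin 119° = 80.55, north 92.1 cos 119° = -44.65
Leg 2 (044°, 60.1 nmi): east 60.1 sin 44° = 41.75, north 60.1 cos 44° = 43.23
Leg 3 (025°, 79.2 nmi): east 79.2 sin 25° = 33.47, north 79.2 cos 25° = 71.78
Net east component: 155.77 nmi.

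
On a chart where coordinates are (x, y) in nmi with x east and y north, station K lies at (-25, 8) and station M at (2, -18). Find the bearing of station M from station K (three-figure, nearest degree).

134°

Δeast = 2 − -25 = 27.00; Δnorth = -18 − 8 = -26.00.
Bearing = atan2(Δeast, Δnorth) mod 360° = 133.92° ≈ 134°.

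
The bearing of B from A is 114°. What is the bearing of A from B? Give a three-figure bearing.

Back-bearing = 114° + 180° = 294°.

294°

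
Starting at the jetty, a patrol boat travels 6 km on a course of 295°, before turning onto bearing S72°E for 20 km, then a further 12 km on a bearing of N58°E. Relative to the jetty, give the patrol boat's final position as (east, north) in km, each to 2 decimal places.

(23.76, 2.71)

Leg 1 (295°, 6 km): east 6 sin 295° = -5.44, north 6 cos 295° = 2.54
Leg 2 (S72°E, 20 km): east 20 sin 108° = 19.02, north 20 cos 108° = -6.18
Leg 3 (N58°E, 12 km): east 12 sin 58° = 10.18, north 12 cos 58° = 6.36
Summing: 23.76 km east, 2.71 km north → (23.76, 2.71).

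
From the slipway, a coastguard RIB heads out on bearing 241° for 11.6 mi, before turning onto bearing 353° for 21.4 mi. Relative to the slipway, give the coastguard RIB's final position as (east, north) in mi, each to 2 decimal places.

Leg 1 (241°, 11.6 mi): east 11.6 sin 241° = -10.15, north 11.6 cos 241° = -5.62
Leg 2 (353°, 21.4 mi): east 21.4 sin 353° = -2.61, north 21.4 cos 353° = 21.24
Summing: -12.75 mi east, 15.62 mi north → (-12.75, 15.62).

(-12.75, 15.62)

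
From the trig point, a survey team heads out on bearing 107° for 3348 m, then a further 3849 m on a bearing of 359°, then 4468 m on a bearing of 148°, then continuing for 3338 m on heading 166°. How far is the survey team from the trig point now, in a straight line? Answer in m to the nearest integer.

7557 m

Leg 1 (107°, 3348 m): east 3348 sin 107° = 3201.71, north 3348 cos 107° = -978.86
Leg 2 (359°, 3849 m): east 3849 sin 359° = -67.17, north 3849 cos 359° = 3848.41
Leg 3 (148°, 4468 m): east 4468 sin 148° = 2367.68, north 4468 cos 148° = -3789.08
Leg 4 (166°, 3338 m): east 3338 sin 166° = 807.54, north 3338 cos 166° = -3238.85
Net: 6309.75 east, -4158.37 north. Distance = √((6309.75)² + (-4158.37)²) = 7556.784 m.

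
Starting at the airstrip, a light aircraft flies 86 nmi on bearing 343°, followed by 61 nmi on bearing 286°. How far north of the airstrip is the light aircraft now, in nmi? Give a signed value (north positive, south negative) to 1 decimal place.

Leg 1 (343°, 86 nmi): east 86 sin 343° = -25.14, north 86 cos 343° = 82.24
Leg 2 (286°, 61 nmi): east 61 sin 286° = -58.64, north 61 cos 286° = 16.81
Net north component: 99.06 nmi.

99.1 nmi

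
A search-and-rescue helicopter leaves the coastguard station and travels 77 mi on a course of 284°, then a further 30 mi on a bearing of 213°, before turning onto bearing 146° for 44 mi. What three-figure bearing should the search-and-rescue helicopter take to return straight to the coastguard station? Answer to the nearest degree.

057°

Leg 1 (284°, 77 mi): east 77 sin 284° = -74.71, north 77 cos 284° = 18.63
Leg 2 (213°, 30 mi): east 30 sin 213° = -16.34, north 30 cos 213° = -25.16
Leg 3 (146°, 44 mi): east 44 sin 146° = 24.60, north 44 cos 146° = -36.48
Net displacement: -66.45 east, -43.01 north. Direction back to start is (66.45, 43.01): bearing = atan2(66.45, 43.01) mod 360° = 57.09° ≈ 057°.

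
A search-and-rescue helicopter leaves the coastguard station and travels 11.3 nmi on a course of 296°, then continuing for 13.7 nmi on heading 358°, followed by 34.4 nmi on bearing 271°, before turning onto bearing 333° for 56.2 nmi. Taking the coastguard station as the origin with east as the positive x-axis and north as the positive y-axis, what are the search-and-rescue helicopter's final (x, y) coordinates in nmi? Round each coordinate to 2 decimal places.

(-70.54, 69.32)

Leg 1 (296°, 11.3 nmi): east 11.3 sin 296° = -10.16, north 11.3 cos 296° = 4.95
Leg 2 (358°, 13.7 nmi): east 13.7 sin 358° = -0.48, north 13.7 cos 358° = 13.69
Leg 3 (271°, 34.4 nmi): east 34.4 sin 271° = -34.39, north 34.4 cos 271° = 0.60
Leg 4 (333°, 56.2 nmi): east 56.2 sin 333° = -25.51, north 56.2 cos 333° = 50.07
Summing: -70.54 nmi east, 69.32 nmi north → (-70.54, 69.32).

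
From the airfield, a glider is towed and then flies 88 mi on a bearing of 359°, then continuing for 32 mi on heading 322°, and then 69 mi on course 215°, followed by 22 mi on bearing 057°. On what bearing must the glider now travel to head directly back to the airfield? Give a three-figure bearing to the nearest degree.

Leg 1 (359°, 88 mi): east 88 sin 359° = -1.54, north 88 cos 359° = 87.99
Leg 2 (322°, 32 mi): east 32 sin 322° = -19.70, north 32 cos 322° = 25.22
Leg 3 (215°, 69 mi): east 69 sin 215° = -39.58, north 69 cos 215° = -56.52
Leg 4 (057°, 22 mi): east 22 sin 57° = 18.45, north 22 cos 57° = 11.98
Net displacement: -42.36 east, 68.66 north. Direction back to start is (42.36, -68.66): bearing = atan2(42.36, -68.66) mod 360° = 148.33° ≈ 148°.

148°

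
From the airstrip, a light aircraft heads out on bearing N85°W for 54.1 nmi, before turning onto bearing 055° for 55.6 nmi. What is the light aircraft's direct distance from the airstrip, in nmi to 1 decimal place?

Leg 1 (N85°W, 54.1 nmi): east 54.1 sin 275° = -53.89, north 54.1 cos 275° = 4.72
Leg 2 (055°, 55.6 nmi): east 55.6 sin 55° = 45.54, north 55.6 cos 55° = 31.89
Net: -8.35 east, 36.61 north. Distance = √((-8.35)² + (36.61)²) = 37.546 nmi.

37.5 nmi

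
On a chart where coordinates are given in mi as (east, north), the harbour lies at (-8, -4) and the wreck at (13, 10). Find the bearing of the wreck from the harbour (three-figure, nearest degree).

056°

Δeast = 13 − -8 = 21.00; Δnorth = 10 − -4 = 14.00.
Bearing = atan2(Δeast, Δnorth) mod 360° = 56.31° ≈ 056°.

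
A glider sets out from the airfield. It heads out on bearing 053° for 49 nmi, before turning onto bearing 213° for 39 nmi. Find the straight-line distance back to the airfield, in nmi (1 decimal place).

18.2 nmi

Leg 1 (053°, 49 nmi): east 49 sin 53° = 39.13, north 49 cos 53° = 29.49
Leg 2 (213°, 39 nmi): east 39 sin 213° = -21.24, north 39 cos 213° = -32.71
Net: 17.89 east, -3.22 north. Distance = √((17.89)² + (-3.22)²) = 18.180 nmi.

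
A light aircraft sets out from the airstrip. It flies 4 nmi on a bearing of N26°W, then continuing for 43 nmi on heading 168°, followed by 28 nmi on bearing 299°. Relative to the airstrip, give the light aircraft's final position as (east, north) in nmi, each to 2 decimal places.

Leg 1 (N26°W, 4 nmi): east 4 sin 334° = -1.75, north 4 cos 334° = 3.60
Leg 2 (168°, 43 nmi): east 43 sin 168° = 8.94, north 43 cos 168° = -42.06
Leg 3 (299°, 28 nmi): east 28 sin 299° = -24.49, north 28 cos 299° = 13.57
Summing: -17.30 nmi east, -24.89 nmi north → (-17.30, -24.89).

(-17.30, -24.89)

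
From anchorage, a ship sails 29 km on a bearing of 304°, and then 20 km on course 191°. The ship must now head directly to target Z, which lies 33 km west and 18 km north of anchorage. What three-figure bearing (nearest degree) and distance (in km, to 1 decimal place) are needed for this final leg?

Leg 1 (304°, 29 km): east 29 sin 304° = -24.04, north 29 cos 304° = 16.22
Leg 2 (191°, 20 km): east 20 sin 191° = -3.82, north 20 cos 191° = -19.63
Current position: (-27.86, -3.42). Target: (-33, 18). Remaining: Δeast = -5.14, Δnorth = 21.42.
Bearing = atan2(-5.14, 21.42) mod 360° = 346.50°; distance = √((-5.14)² + (21.42)²) = 22.025 km.

346°, 22.0 km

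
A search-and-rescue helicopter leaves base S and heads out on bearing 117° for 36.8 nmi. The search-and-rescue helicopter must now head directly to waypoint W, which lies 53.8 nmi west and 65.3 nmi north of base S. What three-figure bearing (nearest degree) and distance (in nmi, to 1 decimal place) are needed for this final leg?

313°, 119.3 nmi

Leg 1 (117°, 36.8 nmi): east 36.8 sin 117° = 32.79, north 36.8 cos 117° = -16.71
Current position: (32.79, -16.71). Target: (-53.8, 65.3). Remaining: Δeast = -86.59, Δnorth = 82.01.
Bearing = atan2(-86.59, 82.01) mod 360° = 313.44°; distance = √((-86.59)² + (82.01)²) = 119.259 nmi.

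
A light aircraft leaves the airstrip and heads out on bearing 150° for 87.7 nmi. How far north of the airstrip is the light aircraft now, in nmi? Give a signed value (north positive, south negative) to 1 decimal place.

Leg 1 (150°, 87.7 nmi): east 87.7 sin 150° = 43.85, north 87.7 cos 150° = -75.95
Net north component: -75.95 nmi.

-76.0 nmi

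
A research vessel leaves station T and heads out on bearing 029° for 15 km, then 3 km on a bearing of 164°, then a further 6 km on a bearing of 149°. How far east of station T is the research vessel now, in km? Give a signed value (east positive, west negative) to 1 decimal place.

Leg 1 (029°, 15 km): east 15 sin 29° = 7.27, north 15 cos 29° = 13.12
Leg 2 (164°, 3 km): east 3 sin 164° = 0.83, north 3 cos 164° = -2.88
Leg 3 (149°, 6 km): east 6 sin 149° = 3.09, north 6 cos 149° = -5.14
Net east component: 11.19 km.

11.2 km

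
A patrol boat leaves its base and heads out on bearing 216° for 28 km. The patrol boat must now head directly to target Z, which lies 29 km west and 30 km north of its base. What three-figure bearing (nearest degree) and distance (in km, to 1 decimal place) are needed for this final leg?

347°, 54.1 km

Leg 1 (216°, 28 km): east 28 sin 216° = -16.46, north 28 cos 216° = -22.65
Current position: (-16.46, -22.65). Target: (-29, 30). Remaining: Δeast = -12.54, Δnorth = 52.65.
Bearing = atan2(-12.54, 52.65) mod 360° = 346.60°; distance = √((-12.54)² + (52.65)²) = 54.126 km.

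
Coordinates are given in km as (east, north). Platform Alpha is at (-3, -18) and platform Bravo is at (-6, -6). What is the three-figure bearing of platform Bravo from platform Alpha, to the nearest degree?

Δeast = -6 − -3 = -3.00; Δnorth = -6 − -18 = 12.00.
Bearing = atan2(Δeast, Δnorth) mod 360° = 345.96° ≈ 346°.

346°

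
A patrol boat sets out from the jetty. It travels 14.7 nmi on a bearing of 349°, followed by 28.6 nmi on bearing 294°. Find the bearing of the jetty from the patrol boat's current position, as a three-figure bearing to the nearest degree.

Leg 1 (349°, 14.7 nmi): east 14.7 sin 349° = -2.80, north 14.7 cos 349° = 14.43
Leg 2 (294°, 28.6 nmi): east 28.6 sin 294° = -26.13, north 28.6 cos 294° = 11.63
Net displacement: -28.93 east, 26.06 north. Direction back to start is (28.93, -26.06): bearing = atan2(28.93, -26.06) mod 360° = 132.01° ≈ 132°.

132°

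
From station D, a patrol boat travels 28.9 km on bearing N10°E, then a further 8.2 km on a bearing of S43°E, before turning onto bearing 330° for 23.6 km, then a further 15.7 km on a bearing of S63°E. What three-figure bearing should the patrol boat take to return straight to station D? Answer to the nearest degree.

Leg 1 (N10°E, 28.9 km): east 28.9 sin 10° = 5.02, north 28.9 cos 10° = 28.46
Leg 2 (S43°E, 8.2 km): east 8.2 sin 137° = 5.59, north 8.2 cos 137° = -6.00
Leg 3 (330°, 23.6 km): east 23.6 sin 330° = -11.80, north 23.6 cos 330° = 20.44
Leg 4 (S63°E, 15.7 km): east 15.7 sin 117° = 13.99, north 15.7 cos 117° = -7.13
Net displacement: 12.80 east, 35.77 north. Direction back to start is (-12.80, -35.77): bearing = atan2(-12.80, -35.77) mod 360° = 199.69° ≈ 200°.

200°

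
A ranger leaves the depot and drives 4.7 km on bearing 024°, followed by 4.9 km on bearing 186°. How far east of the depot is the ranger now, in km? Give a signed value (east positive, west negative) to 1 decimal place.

Leg 1 (024°, 4.7 km): east 4.7 sin 24° = 1.91, north 4.7 cos 24° = 4.29
Leg 2 (186°, 4.9 km): east 4.9 sin 186° = -0.51, north 4.9 cos 186° = -4.87
Net east component: 1.40 km.

1.4 km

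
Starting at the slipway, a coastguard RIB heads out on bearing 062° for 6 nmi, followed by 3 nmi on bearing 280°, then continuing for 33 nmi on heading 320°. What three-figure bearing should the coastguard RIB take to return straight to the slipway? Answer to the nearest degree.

Leg 1 (062°, 6 nmi): east 6 sin 62° = 5.30, north 6 cos 62° = 2.82
Leg 2 (280°, 3 nmi): east 3 sin 280° = -2.95, north 3 cos 280° = 0.52
Leg 3 (320°, 33 nmi): east 33 sin 320° = -21.21, north 33 cos 320° = 25.28
Net displacement: -18.87 east, 28.62 north. Direction back to start is (18.87, -28.62): bearing = atan2(18.87, -28.62) mod 360° = 146.60° ≈ 147°.

147°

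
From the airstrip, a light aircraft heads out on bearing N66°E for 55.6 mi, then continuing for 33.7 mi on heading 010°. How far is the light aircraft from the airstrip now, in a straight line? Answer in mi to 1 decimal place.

Leg 1 (N66°E, 55.6 mi): east 55.6 sin 66° = 50.79, north 55.6 cos 66° = 22.61
Leg 2 (010°, 33.7 mi): east 33.7 sin 10° = 5.85, north 33.7 cos 10° = 33.19
Net: 56.65 east, 55.80 north. Distance = √((56.65)² + (55.80)²) = 79.515 mi.

79.5 mi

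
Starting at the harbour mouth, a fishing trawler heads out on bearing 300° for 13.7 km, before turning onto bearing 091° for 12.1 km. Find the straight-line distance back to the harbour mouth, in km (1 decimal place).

Leg 1 (300°, 13.7 km): east 13.7 sin 300° = -11.86, north 13.7 cos 300° = 6.85
Leg 2 (091°, 12.1 km): east 12.1 sin 91° = 12.10, north 12.1 cos 91° = -0.21
Net: 0.23 east, 6.64 north. Distance = √((0.23)² + (6.64)²) = 6.643 km.

6.6 km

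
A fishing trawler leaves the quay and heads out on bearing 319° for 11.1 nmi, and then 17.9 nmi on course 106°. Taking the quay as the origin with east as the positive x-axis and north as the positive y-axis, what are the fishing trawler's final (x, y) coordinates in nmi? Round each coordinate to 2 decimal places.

(9.92, 3.44)

Leg 1 (319°, 11.1 nmi): east 11.1 sin 319° = -7.28, north 11.1 cos 319° = 8.38
Leg 2 (106°, 17.9 nmi): east 17.9 sin 106° = 17.21, north 17.9 cos 106° = -4.93
Summing: 9.92 nmi east, 3.44 nmi north → (9.92, 3.44).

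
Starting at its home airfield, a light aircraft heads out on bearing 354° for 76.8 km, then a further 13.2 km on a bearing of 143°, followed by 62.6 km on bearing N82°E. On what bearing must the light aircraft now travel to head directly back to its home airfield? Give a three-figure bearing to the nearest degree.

220°

Leg 1 (354°, 76.8 km): east 76.8 sin 354° = -8.03, north 76.8 cos 354° = 76.38
Leg 2 (143°, 13.2 km): east 13.2 sin 143° = 7.94, north 13.2 cos 143° = -10.54
Leg 3 (N82°E, 62.6 km): east 62.6 sin 82° = 61.99, north 62.6 cos 82° = 8.71
Net displacement: 61.91 east, 74.55 north. Direction back to start is (-61.91, -74.55): bearing = atan2(-61.91, -74.55) mod 360° = 219.71° ≈ 220°.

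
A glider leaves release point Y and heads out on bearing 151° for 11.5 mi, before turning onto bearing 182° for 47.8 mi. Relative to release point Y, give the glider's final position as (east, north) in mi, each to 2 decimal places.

(3.91, -57.83)

Leg 1 (151°, 11.5 mi): east 11.5 sin 151° = 5.58, north 11.5 cos 151° = -10.06
Leg 2 (182°, 47.8 mi): east 47.8 sin 182° = -1.67, north 47.8 cos 182° = -47.77
Summing: 3.91 mi east, -57.83 mi north → (3.91, -57.83).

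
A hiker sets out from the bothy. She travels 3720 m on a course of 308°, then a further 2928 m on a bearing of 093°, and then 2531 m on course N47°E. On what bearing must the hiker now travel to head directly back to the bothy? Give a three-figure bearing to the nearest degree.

206°

Leg 1 (308°, 3720 m): east 3720 sin 308° = -2931.40, north 3720 cos 308° = 2290.26
Leg 2 (093°, 2928 m): east 2928 sin 93° = 2923.99, north 2928 cos 93° = -153.24
Leg 3 (N47°E, 2531 m): east 2531 sin 47° = 1851.06, north 2531 cos 47° = 1726.14
Net displacement: 1843.64 east, 3863.16 north. Direction back to start is (-1843.64, -3863.16): bearing = atan2(-1843.64, -3863.16) mod 360° = 205.51° ≈ 206°.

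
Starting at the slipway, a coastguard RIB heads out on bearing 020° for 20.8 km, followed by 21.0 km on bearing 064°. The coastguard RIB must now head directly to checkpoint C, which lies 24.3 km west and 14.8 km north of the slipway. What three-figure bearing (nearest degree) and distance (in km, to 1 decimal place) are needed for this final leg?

254°, 52.2 km

Leg 1 (020°, 20.8 km): east 20.8 sin 20° = 7.11, north 20.8 cos 20° = 19.55
Leg 2 (064°, 21.0 km): east 21.0 sin 64° = 18.87, north 21.0 cos 64° = 9.21
Current position: (25.99, 28.75). Target: (-24.3, 14.8). Remaining: Δeast = -50.29, Δnorth = -13.95.
Bearing = atan2(-50.29, -13.95) mod 360° = 254.49°; distance = √((-50.29)² + (-13.95)²) = 52.188 km.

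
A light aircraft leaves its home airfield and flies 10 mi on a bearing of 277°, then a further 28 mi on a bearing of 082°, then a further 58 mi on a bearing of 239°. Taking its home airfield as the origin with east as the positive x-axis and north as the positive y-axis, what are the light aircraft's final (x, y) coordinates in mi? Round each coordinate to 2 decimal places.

Leg 1 (277°, 10 mi): east 10 sin 277° = -9.93, north 10 cos 277° = 1.22
Leg 2 (082°, 28 mi): east 28 sin 82° = 27.73, north 28 cos 82° = 3.90
Leg 3 (239°, 58 mi): east 58 sin 239° = -49.72, north 58 cos 239° = -29.87
Summing: -31.91 mi east, -24.76 mi north → (-31.91, -24.76).

(-31.91, -24.76)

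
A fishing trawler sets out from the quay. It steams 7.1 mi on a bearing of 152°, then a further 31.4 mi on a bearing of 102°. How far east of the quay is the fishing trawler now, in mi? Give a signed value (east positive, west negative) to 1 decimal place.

Leg 1 (152°, 7.1 mi): east 7.1 sin 152° = 3.33, north 7.1 cos 152° = -6.27
Leg 2 (102°, 31.4 mi): east 31.4 sin 102° = 30.71, north 31.4 cos 102° = -6.53
Net east component: 34.05 mi.

34.0 mi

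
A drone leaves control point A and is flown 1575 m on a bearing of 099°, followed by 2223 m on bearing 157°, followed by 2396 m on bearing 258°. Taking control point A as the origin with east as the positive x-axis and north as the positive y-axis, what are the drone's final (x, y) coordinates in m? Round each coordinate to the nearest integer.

(81, -2791)

Leg 1 (099°, 1575 m): east 1575 sin 99° = 1555.61, north 1575 cos 99° = -246.38
Leg 2 (157°, 2223 m): east 2223 sin 157° = 868.60, north 2223 cos 157° = -2046.28
Leg 3 (258°, 2396 m): east 2396 sin 258° = -2343.64, north 2396 cos 258° = -498.16
Summing: 80.56 m east, -2790.82 m north → (81, -2791).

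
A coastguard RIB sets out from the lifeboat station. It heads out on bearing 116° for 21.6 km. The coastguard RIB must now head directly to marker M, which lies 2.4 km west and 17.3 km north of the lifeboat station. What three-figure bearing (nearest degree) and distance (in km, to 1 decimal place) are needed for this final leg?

321°, 34.5 km

Leg 1 (116°, 21.6 km): east 21.6 sin 116° = 19.41, north 21.6 cos 116° = -9.47
Current position: (19.41, -9.47). Target: (-2.4, 17.3). Remaining: Δeast = -21.81, Δnorth = 26.77.
Bearing = atan2(-21.81, 26.77) mod 360° = 320.82°; distance = √((-21.81)² + (26.77)²) = 34.531 km.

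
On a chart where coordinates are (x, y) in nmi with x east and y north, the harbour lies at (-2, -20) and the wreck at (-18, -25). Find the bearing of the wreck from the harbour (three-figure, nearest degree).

Δeast = -18 − -2 = -16.00; Δnorth = -25 − -20 = -5.00.
Bearing = atan2(Δeast, Δnorth) mod 360° = 252.65° ≈ 253°.

253°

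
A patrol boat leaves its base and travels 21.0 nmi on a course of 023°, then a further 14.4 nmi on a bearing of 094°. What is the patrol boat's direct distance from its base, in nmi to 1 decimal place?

Leg 1 (023°, 21.0 nmi): east 21.0 sin 23° = 8.21, north 21.0 cos 23° = 19.33
Leg 2 (094°, 14.4 nmi): east 14.4 sin 94° = 14.36, north 14.4 cos 94° = -1.00
Net: 22.57 east, 18.33 north. Distance = √((22.57)² + (18.33)²) = 29.073 nmi.

29.1 nmi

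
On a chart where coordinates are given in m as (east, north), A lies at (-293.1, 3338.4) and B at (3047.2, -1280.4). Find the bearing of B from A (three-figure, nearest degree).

144°

Δeast = 3047.2 − -293.1 = 3340.30; Δnorth = -1280.4 − 3338.4 = -4618.80.
Bearing = atan2(Δeast, Δnorth) mod 360° = 144.13° ≈ 144°.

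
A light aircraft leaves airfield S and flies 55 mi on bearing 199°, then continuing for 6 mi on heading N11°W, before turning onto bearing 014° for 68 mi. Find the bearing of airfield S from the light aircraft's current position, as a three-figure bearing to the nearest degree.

Leg 1 (199°, 55 mi): east 55 sin 199° = -17.91, north 55 cos 199° = -52.00
Leg 2 (N11°W, 6 mi): east 6 sin 349° = -1.14, north 6 cos 349° = 5.89
Leg 3 (014°, 68 mi): east 68 sin 14° = 16.45, north 68 cos 14° = 65.98
Net displacement: -2.60 east, 19.87 north. Direction back to start is (2.60, -19.87): bearing = atan2(2.60, -19.87) mod 360° = 172.54° ≈ 173°.

173°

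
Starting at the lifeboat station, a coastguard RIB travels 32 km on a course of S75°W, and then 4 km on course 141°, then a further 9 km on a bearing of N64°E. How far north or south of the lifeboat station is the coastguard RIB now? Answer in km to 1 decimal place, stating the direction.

7.4 km south

Leg 1 (S75°W, 32 km): east 32 sin 255° = -30.91, north 32 cos 255° = -8.28
Leg 2 (141°, 4 km): east 4 sin 141° = 2.52, north 4 cos 141° = -3.11
Leg 3 (N64°E, 9 km): east 9 sin 64° = 8.09, north 9 cos 64° = 3.95
Net north component: -7.45 km.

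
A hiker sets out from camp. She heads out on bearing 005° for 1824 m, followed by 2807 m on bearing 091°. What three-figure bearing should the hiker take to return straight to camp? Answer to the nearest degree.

239°

Leg 1 (005°, 1824 m): east 1824 sin 5° = 158.97, north 1824 cos 5° = 1817.06
Leg 2 (091°, 2807 m): east 2807 sin 91° = 2806.57, north 2807 cos 91° = -48.99
Net displacement: 2965.54 east, 1768.07 north. Direction back to start is (-2965.54, -1768.07): bearing = atan2(-2965.54, -1768.07) mod 360° = 239.20° ≈ 239°.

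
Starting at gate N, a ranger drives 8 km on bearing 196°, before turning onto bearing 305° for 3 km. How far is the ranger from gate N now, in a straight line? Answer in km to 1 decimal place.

Leg 1 (196°, 8 km): east 8 sin 196° = -2.21, north 8 cos 196° = -7.69
Leg 2 (305°, 3 km): east 3 sin 305° = -2.46, north 3 cos 305° = 1.72
Net: -4.66 east, -5.97 north. Distance = √((-4.66)² + (-5.97)²) = 7.574 km.

7.6 km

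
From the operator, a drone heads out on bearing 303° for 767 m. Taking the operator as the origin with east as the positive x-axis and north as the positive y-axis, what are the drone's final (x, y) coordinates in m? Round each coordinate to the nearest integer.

(-643, 418)

Leg 1 (303°, 767 m): east 767 sin 303° = -643.26, north 767 cos 303° = 417.74
Summing: -643.26 m east, 417.74 m north → (-643, 418).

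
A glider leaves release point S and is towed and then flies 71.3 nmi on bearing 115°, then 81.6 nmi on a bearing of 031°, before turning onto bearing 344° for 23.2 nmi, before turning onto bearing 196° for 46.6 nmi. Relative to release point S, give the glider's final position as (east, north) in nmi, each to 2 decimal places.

Leg 1 (115°, 71.3 nmi): east 71.3 sin 115° = 64.62, north 71.3 cos 115° = -30.13
Leg 2 (031°, 81.6 nmi): east 81.6 sin 31° = 42.03, north 81.6 cos 31° = 69.94
Leg 3 (344°, 23.2 nmi): east 23.2 sin 344° = -6.39, north 23.2 cos 344° = 22.30
Leg 4 (196°, 46.6 nmi): east 46.6 sin 196° = -12.84, north 46.6 cos 196° = -44.79
Summing: 87.41 nmi east, 17.32 nmi north → (87.41, 17.32).

(87.41, 17.32)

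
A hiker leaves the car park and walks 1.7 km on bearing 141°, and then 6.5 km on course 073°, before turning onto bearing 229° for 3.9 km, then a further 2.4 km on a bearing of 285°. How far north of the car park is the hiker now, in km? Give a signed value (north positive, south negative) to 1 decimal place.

-1.4 km

Leg 1 (141°, 1.7 km): east 1.7 sin 141° = 1.07, north 1.7 cos 141° = -1.32
Leg 2 (073°, 6.5 km): east 6.5 sin 73° = 6.22, north 6.5 cos 73° = 1.90
Leg 3 (229°, 3.9 km): east 3.9 sin 229° = -2.94, north 3.9 cos 229° = -2.56
Leg 4 (285°, 2.4 km): east 2.4 sin 285° = -2.32, north 2.4 cos 285° = 0.62
Net north component: -1.36 km.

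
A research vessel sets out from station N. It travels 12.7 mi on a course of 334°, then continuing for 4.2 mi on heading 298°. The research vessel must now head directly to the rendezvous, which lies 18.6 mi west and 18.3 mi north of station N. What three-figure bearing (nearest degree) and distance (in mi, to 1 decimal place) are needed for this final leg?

Leg 1 (334°, 12.7 mi): east 12.7 sin 334° = -5.57, north 12.7 cos 334° = 11.41
Leg 2 (298°, 4.2 mi): east 4.2 sin 298° = -3.71, north 4.2 cos 298° = 1.97
Current position: (-9.28, 13.39). Target: (-18.6, 18.3). Remaining: Δeast = -9.32, Δnorth = 4.91.
Bearing = atan2(-9.32, 4.91) mod 360° = 297.79°; distance = √((-9.32)² + (4.91)²) = 10.540 mi.

298°, 10.5 mi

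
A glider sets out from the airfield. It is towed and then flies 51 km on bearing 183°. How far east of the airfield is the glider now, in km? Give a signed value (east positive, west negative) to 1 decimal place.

Leg 1 (183°, 51 km): east 51 sin 183° = -2.67, north 51 cos 183° = -50.93
Net east component: -2.67 km.

-2.7 km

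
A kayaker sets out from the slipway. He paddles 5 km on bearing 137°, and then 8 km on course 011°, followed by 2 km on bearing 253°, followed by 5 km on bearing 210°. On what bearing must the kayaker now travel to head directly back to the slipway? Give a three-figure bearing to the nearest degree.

324°

Leg 1 (137°, 5 km): east 5 sin 137° = 3.41, north 5 cos 137° = -3.66
Leg 2 (011°, 8 km): east 8 sin 11° = 1.53, north 8 cos 11° = 7.85
Leg 3 (253°, 2 km): east 2 sin 253° = -1.91, north 2 cos 253° = -0.58
Leg 4 (210°, 5 km): east 5 sin 210° = -2.50, north 5 cos 210° = -4.33
Net displacement: 0.52 east, -0.72 north. Direction back to start is (-0.52, 0.72): bearing = atan2(-0.52, 0.72) mod 360° = 323.91° ≈ 324°.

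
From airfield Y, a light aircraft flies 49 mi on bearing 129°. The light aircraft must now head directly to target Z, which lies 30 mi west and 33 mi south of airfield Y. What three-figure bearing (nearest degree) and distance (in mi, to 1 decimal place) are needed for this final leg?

268°, 68.1 mi

Leg 1 (129°, 49 mi): east 49 sin 129° = 38.08, north 49 cos 129° = -30.84
Current position: (38.08, -30.84). Target: (-30, -33). Remaining: Δeast = -68.08, Δnorth = -2.16.
Bearing = atan2(-68.08, -2.16) mod 360° = 268.18°; distance = √((-68.08)² + (-2.16)²) = 68.115 mi.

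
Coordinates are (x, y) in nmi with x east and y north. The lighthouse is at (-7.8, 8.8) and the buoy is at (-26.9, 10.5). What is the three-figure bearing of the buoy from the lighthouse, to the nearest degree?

275°

Δeast = -26.9 − -7.8 = -19.10; Δnorth = 10.5 − 8.8 = 1.70.
Bearing = atan2(Δeast, Δnorth) mod 360° = 275.09° ≈ 275°.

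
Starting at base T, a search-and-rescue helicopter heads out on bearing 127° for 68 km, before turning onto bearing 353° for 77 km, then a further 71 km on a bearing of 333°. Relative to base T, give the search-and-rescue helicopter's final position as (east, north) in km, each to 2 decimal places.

Leg 1 (127°, 68 km): east 68 sin 127° = 54.31, north 68 cos 127° = -40.92
Leg 2 (353°, 77 km): east 77 sin 353° = -9.38, north 77 cos 353° = 76.43
Leg 3 (333°, 71 km): east 71 sin 333° = -32.23, north 71 cos 333° = 63.26
Summing: 12.69 km east, 98.76 km north → (12.69, 98.76).

(12.69, 98.76)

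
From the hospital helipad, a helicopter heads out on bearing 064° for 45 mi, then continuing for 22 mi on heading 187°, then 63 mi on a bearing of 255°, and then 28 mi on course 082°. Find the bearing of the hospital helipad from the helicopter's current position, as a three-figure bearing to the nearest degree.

Leg 1 (064°, 45 mi): east 45 sin 64° = 40.45, north 45 cos 64° = 19.73
Leg 2 (187°, 22 mi): east 22 sin 187° = -2.68, north 22 cos 187° = -21.84
Leg 3 (255°, 63 mi): east 63 sin 255° = -60.85, north 63 cos 255° = -16.31
Leg 4 (082°, 28 mi): east 28 sin 82° = 27.73, north 28 cos 82° = 3.90
Net displacement: 4.64 east, -14.52 north. Direction back to start is (-4.64, 14.52): bearing = atan2(-4.64, 14.52) mod 360° = 342.28° ≈ 342°.

342°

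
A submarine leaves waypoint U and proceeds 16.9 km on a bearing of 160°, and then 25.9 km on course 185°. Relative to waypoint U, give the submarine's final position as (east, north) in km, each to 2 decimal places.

Leg 1 (160°, 16.9 km): east 16.9 sin 160° = 5.78, north 16.9 cos 160° = -15.88
Leg 2 (185°, 25.9 km): east 25.9 sin 185° = -2.26, north 25.9 cos 185° = -25.80
Summing: 3.52 km east, -41.68 km north → (3.52, -41.68).

(3.52, -41.68)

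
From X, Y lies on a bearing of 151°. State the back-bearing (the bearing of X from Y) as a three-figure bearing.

331°

Back-bearing = 151° + 180° = 331°.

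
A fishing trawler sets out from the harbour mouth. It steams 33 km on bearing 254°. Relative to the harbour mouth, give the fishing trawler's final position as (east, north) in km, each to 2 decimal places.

Leg 1 (254°, 33 km): east 33 sin 254° = -31.72, north 33 cos 254° = -9.10
Summing: -31.72 km east, -9.10 km north → (-31.72, -9.10).

(-31.72, -9.10)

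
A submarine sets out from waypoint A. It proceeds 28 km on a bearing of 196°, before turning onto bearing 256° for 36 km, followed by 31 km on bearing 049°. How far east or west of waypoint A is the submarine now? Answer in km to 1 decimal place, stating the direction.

Leg 1 (196°, 28 km): east 28 sin 196° = -7.72, north 28 cos 196° = -26.92
Leg 2 (256°, 36 km): east 36 sin 256° = -34.93, north 36 cos 256° = -8.71
Leg 3 (049°, 31 km): east 31 sin 49° = 23.40, north 31 cos 49° = 20.34
Net east component: -19.25 km.

19.3 km west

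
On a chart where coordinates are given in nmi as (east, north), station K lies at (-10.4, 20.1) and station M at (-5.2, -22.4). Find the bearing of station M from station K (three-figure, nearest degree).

173°

Δeast = -5.2 − -10.4 = 5.20; Δnorth = -22.4 − 20.1 = -42.50.
Bearing = atan2(Δeast, Δnorth) mod 360° = 173.02° ≈ 173°.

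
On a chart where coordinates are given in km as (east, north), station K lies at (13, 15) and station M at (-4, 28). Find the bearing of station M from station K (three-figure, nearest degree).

Δeast = -4 − 13 = -17.00; Δnorth = 28 − 15 = 13.00.
Bearing = atan2(Δeast, Δnorth) mod 360° = 307.41° ≈ 307°.

307°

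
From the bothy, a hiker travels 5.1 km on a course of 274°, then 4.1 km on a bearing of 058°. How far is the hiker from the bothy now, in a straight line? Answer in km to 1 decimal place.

Leg 1 (274°, 5.1 km): east 5.1 sin 274° = -5.09, north 5.1 cos 274° = 0.36
Leg 2 (058°, 4.1 km): east 4.1 sin 58° = 3.48, north 4.1 cos 58° = 2.17
Net: -1.61 east, 2.53 north. Distance = √((-1.61)² + (2.53)²) = 2.998 km.

3.0 km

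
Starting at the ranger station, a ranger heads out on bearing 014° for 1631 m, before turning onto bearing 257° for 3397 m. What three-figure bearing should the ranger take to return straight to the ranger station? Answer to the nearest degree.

106°

Leg 1 (014°, 1631 m): east 1631 sin 14° = 394.57, north 1631 cos 14° = 1582.55
Leg 2 (257°, 3397 m): east 3397 sin 257° = -3309.94, north 3397 cos 257° = -764.16
Net displacement: -2915.36 east, 818.39 north. Direction back to start is (2915.36, -818.39): bearing = atan2(2915.36, -818.39) mod 360° = 105.68° ≈ 106°.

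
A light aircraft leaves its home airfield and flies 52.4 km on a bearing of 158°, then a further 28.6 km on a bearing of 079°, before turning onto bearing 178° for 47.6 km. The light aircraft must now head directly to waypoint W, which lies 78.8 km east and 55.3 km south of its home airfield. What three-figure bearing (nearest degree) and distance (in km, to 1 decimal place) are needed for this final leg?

Leg 1 (158°, 52.4 km): east 52.4 sin 158° = 19.63, north 52.4 cos 158° = -48.58
Leg 2 (079°, 28.6 km): east 28.6 sin 79° = 28.07, north 28.6 cos 79° = 5.46
Leg 3 (178°, 47.6 km): east 47.6 sin 178° = 1.66, north 47.6 cos 178° = -47.57
Current position: (49.37, -90.70). Target: (78.8, -55.3). Remaining: Δeast = 29.43, Δnorth = 35.40.
Bearing = atan2(29.43, 35.40) mod 360° = 39.74°; distance = √((29.43)² + (35.40)²) = 46.037 km.

040°, 46.0 km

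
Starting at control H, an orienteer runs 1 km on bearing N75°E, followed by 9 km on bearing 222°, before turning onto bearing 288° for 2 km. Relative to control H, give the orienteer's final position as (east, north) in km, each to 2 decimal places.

Leg 1 (N75°E, 1 km): east 1 sin 75° = 0.97, north 1 cos 75° = 0.26
Leg 2 (222°, 9 km): east 9 sin 222° = -6.02, north 9 cos 222° = -6.69
Leg 3 (288°, 2 km): east 2 sin 288° = -1.90, north 2 cos 288° = 0.62
Summing: -6.96 km east, -5.81 km north → (-6.96, -5.81).

(-6.96, -5.81)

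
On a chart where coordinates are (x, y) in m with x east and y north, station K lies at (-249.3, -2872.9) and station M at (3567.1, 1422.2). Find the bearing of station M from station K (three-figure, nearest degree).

042°

Δeast = 3567.1 − -249.3 = 3816.40; Δnorth = 1422.2 − -2872.9 = 4295.10.
Bearing = atan2(Δeast, Δnorth) mod 360° = 41.62° ≈ 042°.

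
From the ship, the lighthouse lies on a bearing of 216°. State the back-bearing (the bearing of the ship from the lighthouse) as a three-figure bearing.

036°

Back-bearing = 216° − 180° = 036°.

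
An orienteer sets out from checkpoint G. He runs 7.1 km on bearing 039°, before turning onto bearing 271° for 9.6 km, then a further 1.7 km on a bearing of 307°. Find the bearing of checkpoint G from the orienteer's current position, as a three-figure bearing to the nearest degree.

Leg 1 (039°, 7.1 km): east 7.1 sin 39° = 4.47, north 7.1 cos 39° = 5.52
Leg 2 (271°, 9.6 km): east 9.6 sin 271° = -9.60, north 9.6 cos 271° = 0.17
Leg 3 (307°, 1.7 km): east 1.7 sin 307° = -1.36, north 1.7 cos 307° = 1.02
Net displacement: -6.49 east, 6.71 north. Direction back to start is (6.49, -6.71): bearing = atan2(6.49, -6.71) mod 360° = 135.96° ≈ 136°.

136°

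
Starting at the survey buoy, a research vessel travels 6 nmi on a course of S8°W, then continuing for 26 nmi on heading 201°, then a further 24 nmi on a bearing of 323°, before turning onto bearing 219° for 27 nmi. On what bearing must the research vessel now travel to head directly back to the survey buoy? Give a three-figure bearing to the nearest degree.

Leg 1 (S8°W, 6 nmi): east 6 sin 188° = -0.84, north 6 cos 188° = -5.94
Leg 2 (201°, 26 nmi): east 26 sin 201° = -9.32, north 26 cos 201° = -24.27
Leg 3 (323°, 24 nmi): east 24 sin 323° = -14.44, north 24 cos 323° = 19.17
Leg 4 (219°, 27 nmi): east 27 sin 219° = -16.99, north 27 cos 219° = -20.98
Net displacement: -41.59 east, -32.03 north. Direction back to start is (41.59, 32.03): bearing = atan2(41.59, 32.03) mod 360° = 52.40° ≈ 052°.

052°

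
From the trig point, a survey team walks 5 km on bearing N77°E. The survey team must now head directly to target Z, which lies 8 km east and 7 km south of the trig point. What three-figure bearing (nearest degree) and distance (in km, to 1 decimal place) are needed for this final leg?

159°, 8.7 km

Leg 1 (N77°E, 5 km): east 5 sin 77° = 4.87, north 5 cos 77° = 1.12
Current position: (4.87, 1.12). Target: (8, -7). Remaining: Δeast = 3.13, Δnorth = -8.12.
Bearing = atan2(3.13, -8.12) mod 360° = 158.94°; distance = √((3.13)² + (-8.12)²) = 8.706 km.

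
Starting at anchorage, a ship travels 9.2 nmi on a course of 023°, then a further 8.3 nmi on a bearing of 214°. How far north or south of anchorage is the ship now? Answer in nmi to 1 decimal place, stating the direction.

Leg 1 (023°, 9.2 nmi): east 9.2 sin 23° = 3.59, north 9.2 cos 23° = 8.47
Leg 2 (214°, 8.3 nmi): east 8.3 sin 214° = -4.64, north 8.3 cos 214° = -6.88
Net north component: 1.59 nmi.

1.6 nmi north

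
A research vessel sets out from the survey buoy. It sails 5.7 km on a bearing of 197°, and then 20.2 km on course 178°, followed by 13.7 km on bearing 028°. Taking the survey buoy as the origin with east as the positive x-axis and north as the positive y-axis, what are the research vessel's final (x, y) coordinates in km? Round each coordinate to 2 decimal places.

(5.47, -13.54)

Leg 1 (197°, 5.7 km): east 5.7 sin 197° = -1.67, north 5.7 cos 197° = -5.45
Leg 2 (178°, 20.2 km): east 20.2 sin 178° = 0.70, north 20.2 cos 178° = -20.19
Leg 3 (028°, 13.7 km): east 13.7 sin 28° = 6.43, north 13.7 cos 28° = 12.10
Summing: 5.47 km east, -13.54 km north → (5.47, -13.54).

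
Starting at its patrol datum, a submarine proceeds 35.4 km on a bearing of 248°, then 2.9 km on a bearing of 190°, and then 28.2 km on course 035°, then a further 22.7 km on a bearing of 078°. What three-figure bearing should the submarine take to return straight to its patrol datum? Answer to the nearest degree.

203°

Leg 1 (248°, 35.4 km): east 35.4 sin 248° = -32.82, north 35.4 cos 248° = -13.26
Leg 2 (190°, 2.9 km): east 2.9 sin 190° = -0.50, north 2.9 cos 190° = -2.86
Leg 3 (035°, 28.2 km): east 28.2 sin 35° = 16.17, north 28.2 cos 35° = 23.10
Leg 4 (078°, 22.7 km): east 22.7 sin 78° = 22.20, north 22.7 cos 78° = 4.72
Net displacement: 5.05 east, 11.70 north. Direction back to start is (-5.05, -11.70): bearing = atan2(-5.05, -11.70) mod 360° = 203.35° ≈ 203°.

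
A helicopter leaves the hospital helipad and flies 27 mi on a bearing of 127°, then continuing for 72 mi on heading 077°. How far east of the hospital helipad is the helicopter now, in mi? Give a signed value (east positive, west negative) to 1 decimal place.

91.7 mi

Leg 1 (127°, 27 mi): east 27 sin 127° = 21.56, north 27 cos 127° = -16.25
Leg 2 (077°, 72 mi): east 72 sin 77° = 70.15, north 72 cos 77° = 16.20
Net east component: 91.72 mi.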